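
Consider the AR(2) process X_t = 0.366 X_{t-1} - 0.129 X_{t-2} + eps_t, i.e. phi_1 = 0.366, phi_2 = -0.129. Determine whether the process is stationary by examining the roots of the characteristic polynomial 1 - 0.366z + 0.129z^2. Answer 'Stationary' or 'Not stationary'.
\text{Stationary}

The AR(p) characteristic polynomial is P(z) = 1 - 0.366z + 0.129z^2.
Stationarity requires all roots to lie outside the unit circle, i.e. |z| > 1 for every root.
Set 1 + (-0.366) z + (0.129) z^2 = 0, i.e. a z^2 + b z + c = 0 with a = 0.129, b = -0.366, c = 1.
Discriminant D = b^2 - 4ac = (-0.366)^2 - 4*(0.129)*1 = 0.133956 - (0.516) = -0.382044.
D < 0, so the roots are the complex-conjugate pair z = (-b +/- i sqrt(-D)) / (2a) = 1.4186 +/- 2.3957i.
For a conjugate pair |z|^2 = z * conj(z) = (product of roots) = c/a = 1/(0.129) = 7.751938, so |z| = sqrt(7.751938) = 2.7842 for both roots.
Moduli of all roots: 2.7842, 2.7842.
All moduli strictly greater than 1? Yes.
Verdict: Stationary.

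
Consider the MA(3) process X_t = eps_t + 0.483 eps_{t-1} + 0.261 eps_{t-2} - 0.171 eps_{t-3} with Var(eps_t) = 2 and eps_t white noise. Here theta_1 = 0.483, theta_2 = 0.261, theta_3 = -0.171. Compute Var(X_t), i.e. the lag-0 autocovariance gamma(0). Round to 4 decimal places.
\gamma(0) = 2.6613

For an MA(q) process X_t = eps_t + sum_i theta_i eps_{t-i} with
Var(eps_t) = sigma^2, the variance is
  gamma(0) = sigma^2 * (1 + sum_i theta_i^2).
  sum_i theta_i^2 = (0.483)^2 + (0.261)^2 + (-0.171)^2 = 0.233289 + 0.068121 + 0.029241 = 0.330651.
  gamma(0) = 2 * (1 + 0.330651) = 2 * 1.330651 = 2.661302, which rounds to 2.6613.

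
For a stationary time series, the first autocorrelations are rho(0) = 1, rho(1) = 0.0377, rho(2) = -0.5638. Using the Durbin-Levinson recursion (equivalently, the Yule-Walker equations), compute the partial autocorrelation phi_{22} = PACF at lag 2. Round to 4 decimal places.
\phi_{22} = -0.5660

The PACF at lag k is phi_{kk}, the last component of the solution
to the Yule-Walker system G_k phi = r_k where
  (G_k)_{ij} = rho(|i - j|), (r_k)_i = rho(i), i,j = 1..k.
Equivalently, Durbin-Levinson gives phi_{kk} iteratively:
  phi_{11} = rho(1)
  phi_{kk} = [rho(k) - sum_{j=1..k-1} phi_{k-1,j} rho(k-j)]
            / [1 - sum_{j=1..k-1} phi_{k-1,j} rho(j)],
  phi_{k,j} = phi_{k-1,j} - phi_{kk} phi_{k-1,k-j},  j = 1..k-1.
Step k = 1:
  phi_11 = rho(1) = 0.0377.
Step k = 2:
  phi_22 = [rho(2) - phi_11 rho(1)] / [1 - phi_11 rho(1)] = [-0.5638 - (0.0377)(0.0377)] / [1 - (0.0377)(0.0377)]
         = -0.56522129 / 0.99857871 = -0.566.
Therefore phi_{22} = -0.5660.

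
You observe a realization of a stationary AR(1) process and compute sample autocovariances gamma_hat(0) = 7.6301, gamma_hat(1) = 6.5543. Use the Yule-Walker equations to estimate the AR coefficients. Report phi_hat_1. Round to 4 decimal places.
\hat\phi_{1} = 0.8590

The Yule-Walker equations for an AR(p) process read, in matrix form,
  Gamma_p phi = r_p,   with   (Gamma_p)_{ij} = gamma(|i - j|),
                       (r_p)_i = gamma(i),   i,j = 1..p.
Substitute the sample gammas (Toeplitz matrix and right-hand side of size 1):
  Gamma_p = [[7.6301]]
  r_p     = [6.5543]
With p = 1 this is the single equation gamma(0) phi_1 = gamma(1):
  phi_hat_1 = gamma(1) / gamma(0) = 6.5543 / 7.6301 = 0.8590.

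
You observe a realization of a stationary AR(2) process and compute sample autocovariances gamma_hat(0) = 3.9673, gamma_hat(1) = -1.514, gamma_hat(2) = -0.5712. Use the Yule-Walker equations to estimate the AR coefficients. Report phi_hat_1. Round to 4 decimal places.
\hat\phi_{1} = -0.5110

The Yule-Walker equations for an AR(p) process read, in matrix form,
  Gamma_p phi = r_p,   with   (Gamma_p)_{ij} = gamma(|i - j|),
                       (r_p)_i = gamma(i),   i,j = 1..p.
Substitute the sample gammas (Toeplitz matrix and right-hand side of size 2):
  Gamma_p = [[3.9673, -1.514], [-1.514, 3.9673]]
  r_p     = [-1.514, -0.5712]
Written out:
  3.9673 phi_1 - 1.514 phi_2 = -1.514
  -1.514 phi_1 + 3.9673 phi_2 = -0.5712
Solve by Cramer's rule:
  det = gamma(0)^2 - gamma(1)^2 = (3.9673)^2 - (-1.514)^2 = 15.73946929 - 2.292196 = 13.44727329
  phi_hat_1 = [gamma(1) gamma(0) - gamma(1) gamma(2)] / det = [(-1.514)(3.9673) - (-1.514)(-0.5712)] / 13.44727329 = -6.871289 / 13.44727329 = -0.511
  phi_hat_2 = [gamma(0) gamma(2) - gamma(1)^2] / det = [(3.9673)(-0.5712) - (-1.514)^2] / 13.44727329 = -4.55831776 / 13.44727329 = -0.339
So phi_hat = [-0.5110, -0.3390].
Therefore phi_hat_1 = -0.5110.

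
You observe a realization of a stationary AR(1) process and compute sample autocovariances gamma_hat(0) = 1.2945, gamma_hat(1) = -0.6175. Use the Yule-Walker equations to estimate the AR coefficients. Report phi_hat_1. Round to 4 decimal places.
\hat\phi_{1} = -0.4770

The Yule-Walker equations for an AR(p) process read, in matrix form,
  Gamma_p phi = r_p,   with   (Gamma_p)_{ij} = gamma(|i - j|),
                       (r_p)_i = gamma(i),   i,j = 1..p.
Substitute the sample gammas (Toeplitz matrix and right-hand side of size 1):
  Gamma_p = [[1.2945]]
  r_p     = [-0.6175]
With p = 1 this is the single equation gamma(0) phi_1 = gamma(1):
  phi_hat_1 = gamma(1) / gamma(0) = -0.6175 / 1.2945 = -0.4770.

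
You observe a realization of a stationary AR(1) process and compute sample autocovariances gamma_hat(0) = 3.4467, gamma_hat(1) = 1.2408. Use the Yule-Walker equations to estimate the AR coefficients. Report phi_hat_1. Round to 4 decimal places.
\hat\phi_{1} = 0.3600

The Yule-Walker equations for an AR(p) process read, in matrix form,
  Gamma_p phi = r_p,   with   (Gamma_p)_{ij} = gamma(|i - j|),
                       (r_p)_i = gamma(i),   i,j = 1..p.
Substitute the sample gammas (Toeplitz matrix and right-hand side of size 1):
  Gamma_p = [[3.4467]]
  r_p     = [1.2408]
With p = 1 this is the single equation gamma(0) phi_1 = gamma(1):
  phi_hat_1 = gamma(1) / gamma(0) = 1.2408 / 3.4467 = 0.3600.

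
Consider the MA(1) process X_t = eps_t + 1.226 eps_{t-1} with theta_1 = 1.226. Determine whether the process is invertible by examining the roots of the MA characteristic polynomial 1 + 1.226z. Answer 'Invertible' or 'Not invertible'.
\text{Not invertible}

The MA(q) characteristic polynomial is P(z) = 1 + 1.226z.
Invertibility requires all roots to lie outside the unit circle, i.e. |z| > 1 for every root.
This is linear in z: 1 + (1.226) z = 0  =>  z = -1/(1.226) = -0.815661,  |z| = 0.815661.
Moduli of all roots: 0.8157.
All moduli strictly greater than 1? No.
Verdict: Not invertible.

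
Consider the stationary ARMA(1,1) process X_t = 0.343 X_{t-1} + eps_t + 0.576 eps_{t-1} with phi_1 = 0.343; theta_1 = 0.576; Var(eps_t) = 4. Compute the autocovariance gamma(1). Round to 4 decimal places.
\gamma(1) = 4.9892

Multiply the model equation by X_{t-k} and take expectations. With theta_0 = psi_0 = 1 and psi_j the MA(infinity) weights, this gives
  gamma(k) - sum_i phi_i gamma(k-i) = c_k,
  c_k = sigma^2 * sum_{j=k..q} theta_j psi_{j-k}   (c_k = 0 for k > q),
using gamma(-m) = gamma(m).
psi-weights needed (psi_j = theta_j + sum_i phi_i psi_{j-i}):
  psi_1 = theta_1 + phi_1 = 0.576 + (0.343) = 0.919
Right-hand sides:
  c_0 = sigma^2 (1 + theta_1 psi_1) = 4 * (1 + (0.576)(0.919)) = 4 * 1.529344 = 6.117376
  c_1 = sigma^2 theta_1 = 4 * (0.576) = 2.304
  c_2 = 0
Equations for k = 0 and k = 1 (AR order 1):
  gamma(0) = phi_1 gamma(1) + c_0
  gamma(1) = phi_1 gamma(0) + c_1
Substituting the second into the first: gamma(0) (1 - phi_1^2) = c_0 + phi_1 c_1, so
  gamma(0) = (c_0 + phi_1 c_1) / (1 - phi_1^2) = (6.117376 + (0.343)(2.304)) / (1 - (0.343)^2) = 6.907648 / 0.882351 = 7.828685.
  gamma(1) = phi_1 gamma(0) + c_1 = (0.343)(7.828685) + (2.304) = 4.989239.
Therefore gamma(1) = 4.9892 (to 4 decimal places).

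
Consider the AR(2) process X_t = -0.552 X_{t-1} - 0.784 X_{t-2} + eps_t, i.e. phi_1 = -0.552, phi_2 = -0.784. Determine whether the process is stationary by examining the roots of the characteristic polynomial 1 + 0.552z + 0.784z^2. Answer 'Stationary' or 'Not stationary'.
\text{Stationary}

The AR(p) characteristic polynomial is P(z) = 1 + 0.552z + 0.784z^2.
Stationarity requires all roots to lie outside the unit circle, i.e. |z| > 1 for every root.
Set 1 + (0.552) z + (0.784) z^2 = 0, i.e. a z^2 + b z + c = 0 with a = 0.784, b = 0.552, c = 1.
Discriminant D = b^2 - 4ac = (0.552)^2 - 4*(0.784)*1 = 0.304704 - (3.136) = -2.831296.
D < 0, so the roots are the complex-conjugate pair z = (-b +/- i sqrt(-D)) / (2a) = -0.352 +/- 1.0731i.
For a conjugate pair |z|^2 = z * conj(z) = (product of roots) = c/a = 1/(0.784) = 1.27551, so |z| = sqrt(1.27551) = 1.1294 for both roots.
Moduli of all roots: 1.1294, 1.1294.
All moduli strictly greater than 1? Yes.
Verdict: Stationary.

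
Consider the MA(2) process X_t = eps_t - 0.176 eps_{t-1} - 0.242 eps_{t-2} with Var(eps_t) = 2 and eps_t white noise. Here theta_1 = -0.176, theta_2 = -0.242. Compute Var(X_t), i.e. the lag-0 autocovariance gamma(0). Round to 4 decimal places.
\gamma(0) = 2.1791

For an MA(q) process X_t = eps_t + sum_i theta_i eps_{t-i} with
Var(eps_t) = sigma^2, the variance is
  gamma(0) = sigma^2 * (1 + sum_i theta_i^2).
  sum_i theta_i^2 = (-0.176)^2 + (-0.242)^2 = 0.030976 + 0.058564 = 0.08954.
  gamma(0) = 2 * (1 + 0.08954) = 2 * 1.08954 = 2.17908, which rounds to 2.1791.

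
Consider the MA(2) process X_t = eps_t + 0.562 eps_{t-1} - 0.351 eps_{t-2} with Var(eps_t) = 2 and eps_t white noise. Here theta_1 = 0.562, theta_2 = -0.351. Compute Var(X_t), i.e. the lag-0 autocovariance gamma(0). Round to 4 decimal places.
\gamma(0) = 2.8781

For an MA(q) process X_t = eps_t + sum_i theta_i eps_{t-i} with
Var(eps_t) = sigma^2, the variance is
  gamma(0) = sigma^2 * (1 + sum_i theta_i^2).
  sum_i theta_i^2 = (0.562)^2 + (-0.351)^2 = 0.315844 + 0.123201 = 0.439045.
  gamma(0) = 2 * (1 + 0.439045) = 2 * 1.439045 = 2.87809, which rounds to 2.8781.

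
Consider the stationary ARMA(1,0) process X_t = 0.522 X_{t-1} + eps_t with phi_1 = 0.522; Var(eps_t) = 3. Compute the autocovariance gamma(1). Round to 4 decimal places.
\gamma(1) = 2.1525

Multiply the model equation by X_{t-k} and take expectations. With theta_0 = psi_0 = 1 and psi_j the MA(infinity) weights, this gives
  gamma(k) - sum_i phi_i gamma(k-i) = c_k,
  c_k = sigma^2 * sum_{j=k..q} theta_j psi_{j-k}   (c_k = 0 for k > q),
using gamma(-m) = gamma(m).
Pure AR (q = 0): c_0 = sigma^2 = 3, c_k = 0 for k >= 1.
Equations for k = 0 and k = 1 (AR order 1):
  gamma(0) = phi_1 gamma(1) + c_0
  gamma(1) = phi_1 gamma(0) + c_1
Substituting the second into the first: gamma(0) (1 - phi_1^2) = c_0 + phi_1 c_1, so
  gamma(0) = c_0 / (1 - phi_1^2) = 3 / (1 - (0.522)^2) = 3 / 0.727516 = 4.123621.
  gamma(1) = phi_1 gamma(0) = (0.522)(4.123621) = 2.15253.
Therefore gamma(1) = 2.1525 (to 4 decimal places).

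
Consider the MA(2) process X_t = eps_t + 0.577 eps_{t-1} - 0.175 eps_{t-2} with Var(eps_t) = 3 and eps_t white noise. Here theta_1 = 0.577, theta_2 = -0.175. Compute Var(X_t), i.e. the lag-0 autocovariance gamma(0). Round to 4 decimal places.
\gamma(0) = 4.0907

For an MA(q) process X_t = eps_t + sum_i theta_i eps_{t-i} with
Var(eps_t) = sigma^2, the variance is
  gamma(0) = sigma^2 * (1 + sum_i theta_i^2).
  sum_i theta_i^2 = (0.577)^2 + (-0.175)^2 = 0.332929 + 0.030625 = 0.363554.
  gamma(0) = 3 * (1 + 0.363554) = 3 * 1.363554 = 4.090662, which rounds to 4.0907.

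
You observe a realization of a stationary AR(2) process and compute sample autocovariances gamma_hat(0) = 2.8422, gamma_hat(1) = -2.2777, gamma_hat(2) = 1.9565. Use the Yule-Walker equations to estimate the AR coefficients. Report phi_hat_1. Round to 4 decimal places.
\hat\phi_{1} = -0.6980

The Yule-Walker equations for an AR(p) process read, in matrix form,
  Gamma_p phi = r_p,   with   (Gamma_p)_{ij} = gamma(|i - j|),
                       (r_p)_i = gamma(i),   i,j = 1..p.
Substitute the sample gammas (Toeplitz matrix and right-hand side of size 2):
  Gamma_p = [[2.8422, -2.2777], [-2.2777, 2.8422]]
  r_p     = [-2.2777, 1.9565]
Written out:
  2.8422 phi_1 - 2.2777 phi_2 = -2.2777
  -2.2777 phi_1 + 2.8422 phi_2 = 1.9565
Solve by Cramer's rule:
  det = gamma(0)^2 - gamma(1)^2 = (2.8422)^2 - (-2.2777)^2 = 8.07810084 - 5.18791729 = 2.89018355
  phi_hat_1 = [gamma(1) gamma(0) - gamma(1) gamma(2)] / det = [(-2.2777)(2.8422) - (-2.2777)(1.9565)] / 2.89018355 = -2.01735889 / 2.89018355 = -0.698
  phi_hat_2 = [gamma(0) gamma(2) - gamma(1)^2] / det = [(2.8422)(1.9565) - (-2.2777)^2] / 2.89018355 = 0.37284701 / 2.89018355 = 0.129
So phi_hat = [-0.6980, 0.1290].
Therefore phi_hat_1 = -0.6980.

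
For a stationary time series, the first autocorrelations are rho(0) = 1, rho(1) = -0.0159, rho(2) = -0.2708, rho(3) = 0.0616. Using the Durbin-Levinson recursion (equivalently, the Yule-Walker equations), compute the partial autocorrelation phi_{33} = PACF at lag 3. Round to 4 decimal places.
\phi_{33} = 0.0559

The PACF at lag k is phi_{kk}, the last component of the solution
to the Yule-Walker system G_k phi = r_k where
  (G_k)_{ij} = rho(|i - j|), (r_k)_i = rho(i), i,j = 1..k.
Equivalently, Durbin-Levinson gives phi_{kk} iteratively:
  phi_{11} = rho(1)
  phi_{kk} = [rho(k) - sum_{j=1..k-1} phi_{k-1,j} rho(k-j)]
            / [1 - sum_{j=1..k-1} phi_{k-1,j} rho(j)],
  phi_{k,j} = phi_{k-1,j} - phi_{kk} phi_{k-1,k-j},  j = 1..k-1.
Step k = 1:
  phi_11 = rho(1) = -0.0159.
Step k = 2:
  phi_22 = [rho(2) - phi_11 rho(1)] / [1 - phi_11 rho(1)] = [-0.2708 - (-0.0159)(-0.0159)] / [1 - (-0.0159)(-0.0159)]
         = -0.27105281 / 0.99974719 = -0.271121.
  Update: phi_21 = phi_11 - phi_22 phi_11 = -0.0159 - (-0.271121)(-0.0159) = -0.020211.
Step k = 3:
  phi_33 = [rho(3) - phi_21 rho(2) - phi_22 rho(1)] / [1 - phi_21 rho(1) - phi_22 rho(2)]
    numerator   = 0.0616 - (-0.020211)(-0.2708) - (-0.271121)(-0.0159) = 0.05181608
    denominator = 1 - (-0.020211)(-0.0159) - (-0.271121)(-0.2708) = 0.92625899
  phi_33 = 0.05181608 / 0.92625899 = 0.0559.
Therefore phi_{33} = 0.0559.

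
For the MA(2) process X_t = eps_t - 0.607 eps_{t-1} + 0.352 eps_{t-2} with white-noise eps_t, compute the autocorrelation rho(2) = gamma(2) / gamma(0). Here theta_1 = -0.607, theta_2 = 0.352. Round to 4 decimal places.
\rho(2) = 0.2359

For an MA(q) process with theta_0 = 1, the autocovariance is
  gamma(k) = sigma^2 * sum_{i=0..q-k} theta_i * theta_{i+k},
and rho(k) = gamma(k) / gamma(0). Sigma^2 cancels.
  numerator   = (1)*(0.352) = 0.352.
  denominator = (1)^2 + (-0.607)^2 + (0.352)^2 = 1.492353.
  rho(2) = 0.352 / 1.492353 = 0.2359.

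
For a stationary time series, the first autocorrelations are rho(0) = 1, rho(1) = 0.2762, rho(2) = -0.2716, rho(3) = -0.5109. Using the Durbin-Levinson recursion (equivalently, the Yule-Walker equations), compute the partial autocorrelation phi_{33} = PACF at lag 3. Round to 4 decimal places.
\phi_{33} = -0.3830

The PACF at lag k is phi_{kk}, the last component of the solution
to the Yule-Walker system G_k phi = r_k where
  (G_k)_{ij} = rho(|i - j|), (r_k)_i = rho(i), i,j = 1..k.
Equivalently, Durbin-Levinson gives phi_{kk} iteratively:
  phi_{11} = rho(1)
  phi_{kk} = [rho(k) - sum_{j=1..k-1} phi_{k-1,j} rho(k-j)]
            / [1 - sum_{j=1..k-1} phi_{k-1,j} rho(j)],
  phi_{k,j} = phi_{k-1,j} - phi_{kk} phi_{k-1,k-j},  j = 1..k-1.
Step k = 1:
  phi_11 = rho(1) = 0.2762.
Step k = 2:
  phi_22 = [rho(2) - phi_11 rho(1)] / [1 - phi_11 rho(1)] = [-0.2716 - (0.2762)(0.2762)] / [1 - (0.2762)(0.2762)]
         = -0.34788644 / 0.92371356 = -0.376617.
  Update: phi_21 = phi_11 - phi_22 phi_11 = 0.2762 - (-0.376617)(0.2762) = 0.380222.
Step k = 3:
  phi_33 = [rho(3) - phi_21 rho(2) - phi_22 rho(1)] / [1 - phi_21 rho(1) - phi_22 rho(2)]
    numerator   = -0.5109 - (0.380222)(-0.2716) - (-0.376617)(0.2762) = -0.30361011
    denominator = 1 - (0.380222)(0.2762) - (-0.376617)(-0.2716) = 0.79269353
  phi_33 = -0.30361011 / 0.79269353 = -0.383.
Therefore phi_{33} = -0.3830.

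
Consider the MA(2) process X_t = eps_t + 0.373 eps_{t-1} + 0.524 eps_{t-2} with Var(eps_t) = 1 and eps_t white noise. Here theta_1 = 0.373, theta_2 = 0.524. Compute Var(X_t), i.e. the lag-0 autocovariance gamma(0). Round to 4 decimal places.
\gamma(0) = 1.4137

For an MA(q) process X_t = eps_t + sum_i theta_i eps_{t-i} with
Var(eps_t) = sigma^2, the variance is
  gamma(0) = sigma^2 * (1 + sum_i theta_i^2).
  sum_i theta_i^2 = (0.373)^2 + (0.524)^2 = 0.139129 + 0.274576 = 0.413705.
  gamma(0) = 1 * (1 + 0.413705) = 1 * 1.413705 = 1.413705, which rounds to 1.4137.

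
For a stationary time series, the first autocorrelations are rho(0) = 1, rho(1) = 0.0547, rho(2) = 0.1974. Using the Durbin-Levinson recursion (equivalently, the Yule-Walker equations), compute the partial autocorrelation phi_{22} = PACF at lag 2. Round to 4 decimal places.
\phi_{22} = 0.1950

The PACF at lag k is phi_{kk}, the last component of the solution
to the Yule-Walker system G_k phi = r_k where
  (G_k)_{ij} = rho(|i - j|), (r_k)_i = rho(i), i,j = 1..k.
Equivalently, Durbin-Levinson gives phi_{kk} iteratively:
  phi_{11} = rho(1)
  phi_{kk} = [rho(k) - sum_{j=1..k-1} phi_{k-1,j} rho(k-j)]
            / [1 - sum_{j=1..k-1} phi_{k-1,j} rho(j)],
  phi_{k,j} = phi_{k-1,j} - phi_{kk} phi_{k-1,k-j},  j = 1..k-1.
Step k = 1:
  phi_11 = rho(1) = 0.0547.
Step k = 2:
  phi_22 = [rho(2) - phi_11 rho(1)] / [1 - phi_11 rho(1)] = [0.1974 - (0.0547)(0.0547)] / [1 - (0.0547)(0.0547)]
         = 0.19440791 / 0.99700791 = 0.195.
Therefore phi_{22} = 0.1950.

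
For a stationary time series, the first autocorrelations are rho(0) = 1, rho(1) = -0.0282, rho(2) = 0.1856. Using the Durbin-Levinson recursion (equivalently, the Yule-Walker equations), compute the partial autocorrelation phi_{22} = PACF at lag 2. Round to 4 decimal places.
\phi_{22} = 0.1850

The PACF at lag k is phi_{kk}, the last component of the solution
to the Yule-Walker system G_k phi = r_k where
  (G_k)_{ij} = rho(|i - j|), (r_k)_i = rho(i), i,j = 1..k.
Equivalently, Durbin-Levinson gives phi_{kk} iteratively:
  phi_{11} = rho(1)
  phi_{kk} = [rho(k) - sum_{j=1..k-1} phi_{k-1,j} rho(k-j)]
            / [1 - sum_{j=1..k-1} phi_{k-1,j} rho(j)],
  phi_{k,j} = phi_{k-1,j} - phi_{kk} phi_{k-1,k-j},  j = 1..k-1.
Step k = 1:
  phi_11 = rho(1) = -0.0282.
Step k = 2:
  phi_22 = [rho(2) - phi_11 rho(1)] / [1 - phi_11 rho(1)] = [0.1856 - (-0.0282)(-0.0282)] / [1 - (-0.0282)(-0.0282)]
         = 0.18480476 / 0.99920476 = 0.185.
Therefore phi_{22} = 0.1850.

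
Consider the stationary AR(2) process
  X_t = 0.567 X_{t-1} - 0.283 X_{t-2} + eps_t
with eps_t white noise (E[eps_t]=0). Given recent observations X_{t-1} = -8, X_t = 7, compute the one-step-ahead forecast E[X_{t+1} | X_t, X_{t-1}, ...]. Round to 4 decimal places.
E[X_{t+1} \mid \mathcal F_t] = 6.2330

For an AR(p) model X_t = c + sum_i phi_i X_{t-i} + eps_t, the
one-step-ahead conditional mean is
  E[X_{t+1} | X_t, ...] = c + sum_i phi_i X_{t+1-i}.
Substitute known values:
  E[X_{t+1} | ...] = (0.567) * (7) + (-0.283) * (-8)
                   = 6.2330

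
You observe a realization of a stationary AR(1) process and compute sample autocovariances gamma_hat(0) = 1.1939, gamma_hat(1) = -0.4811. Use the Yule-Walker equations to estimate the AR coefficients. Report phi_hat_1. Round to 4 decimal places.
\hat\phi_{1} = -0.4030

The Yule-Walker equations for an AR(p) process read, in matrix form,
  Gamma_p phi = r_p,   with   (Gamma_p)_{ij} = gamma(|i - j|),
                       (r_p)_i = gamma(i),   i,j = 1..p.
Substitute the sample gammas (Toeplitz matrix and right-hand side of size 1):
  Gamma_p = [[1.1939]]
  r_p     = [-0.4811]
With p = 1 this is the single equation gamma(0) phi_1 = gamma(1):
  phi_hat_1 = gamma(1) / gamma(0) = -0.4811 / 1.1939 = -0.4030.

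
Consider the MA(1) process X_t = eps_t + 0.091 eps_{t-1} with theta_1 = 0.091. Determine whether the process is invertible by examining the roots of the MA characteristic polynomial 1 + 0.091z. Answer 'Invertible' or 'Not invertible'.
\text{Invertible}

The MA(q) characteristic polynomial is P(z) = 1 + 0.091z.
Invertibility requires all roots to lie outside the unit circle, i.e. |z| > 1 for every root.
This is linear in z: 1 + (0.091) z = 0  =>  z = -1/(0.091) = -10.989011,  |z| = 10.989011.
Moduli of all roots: 10.9890.
All moduli strictly greater than 1? Yes.
Verdict: Invertible.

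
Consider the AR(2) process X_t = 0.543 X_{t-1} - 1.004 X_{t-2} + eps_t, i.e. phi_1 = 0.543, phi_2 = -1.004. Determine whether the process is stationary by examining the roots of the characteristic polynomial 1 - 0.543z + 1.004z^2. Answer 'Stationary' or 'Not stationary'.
\text{Not stationary}

The AR(p) characteristic polynomial is P(z) = 1 - 0.543z + 1.004z^2.
Stationarity requires all roots to lie outside the unit circle, i.e. |z| > 1 for every root.
Set 1 + (-0.543) z + (1.004) z^2 = 0, i.e. a z^2 + b z + c = 0 with a = 1.004, b = -0.543, c = 1.
Discriminant D = b^2 - 4ac = (-0.543)^2 - 4*(1.004)*1 = 0.294849 - (4.016) = -3.721151.
D < 0, so the roots are the complex-conjugate pair z = (-b +/- i sqrt(-D)) / (2a) = 0.2704 +/- 0.9607i.
For a conjugate pair |z|^2 = z * conj(z) = (product of roots) = c/a = 1/(1.004) = 0.996016, so |z| = sqrt(0.996016) = 0.998 for both roots.
Moduli of all roots: 0.9980, 0.9980.
All moduli strictly greater than 1? No.
Verdict: Not stationary.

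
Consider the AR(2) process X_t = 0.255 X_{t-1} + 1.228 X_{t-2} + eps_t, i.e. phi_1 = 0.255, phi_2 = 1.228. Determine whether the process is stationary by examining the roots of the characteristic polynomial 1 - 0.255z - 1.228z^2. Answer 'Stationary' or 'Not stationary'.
\text{Not stationary}

The AR(p) characteristic polynomial is P(z) = 1 - 0.255z - 1.228z^2.
Stationarity requires all roots to lie outside the unit circle, i.e. |z| > 1 for every root.
Set 1 + (-0.255) z + (-1.228) z^2 = 0, i.e. a z^2 + b z + c = 0 with a = -1.228, b = -0.255, c = 1.
Discriminant D = b^2 - 4ac = (-0.255)^2 - 4*(-1.228)*1 = 0.065025 - (-4.912) = 4.977025.
D >= 0, so the roots are real: z = (-b +/- sqrt(D)) / (2a) = (0.255 +/- 2.230925) / (-2.456).
  z_1 = (0.255 + 2.230925) / (-2.456) = -1.0122,   |z_1| = 1.0122.
  z_2 = (0.255 - 2.230925) / (-2.456) = 0.8045,   |z_2| = 0.8045.
Moduli of all roots: 1.0122, 0.8045.
All moduli strictly greater than 1? No.
Verdict: Not stationary.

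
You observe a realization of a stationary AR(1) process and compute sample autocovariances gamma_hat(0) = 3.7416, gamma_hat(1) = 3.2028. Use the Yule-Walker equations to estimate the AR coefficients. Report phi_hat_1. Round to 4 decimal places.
\hat\phi_{1} = 0.8560

The Yule-Walker equations for an AR(p) process read, in matrix form,
  Gamma_p phi = r_p,   with   (Gamma_p)_{ij} = gamma(|i - j|),
                       (r_p)_i = gamma(i),   i,j = 1..p.
Substitute the sample gammas (Toeplitz matrix and right-hand side of size 1):
  Gamma_p = [[3.7416]]
  r_p     = [3.2028]
With p = 1 this is the single equation gamma(0) phi_1 = gamma(1):
  phi_hat_1 = gamma(1) / gamma(0) = 3.2028 / 3.7416 = 0.8560.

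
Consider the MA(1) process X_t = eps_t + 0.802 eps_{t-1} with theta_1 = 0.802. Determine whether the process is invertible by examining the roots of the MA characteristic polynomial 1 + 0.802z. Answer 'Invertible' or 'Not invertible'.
\text{Invertible}

The MA(q) characteristic polynomial is P(z) = 1 + 0.802z.
Invertibility requires all roots to lie outside the unit circle, i.e. |z| > 1 for every root.
This is linear in z: 1 + (0.802) z = 0  =>  z = -1/(0.802) = -1.246883,  |z| = 1.246883.
Moduli of all roots: 1.2469.
All moduli strictly greater than 1? Yes.
Verdict: Invertible.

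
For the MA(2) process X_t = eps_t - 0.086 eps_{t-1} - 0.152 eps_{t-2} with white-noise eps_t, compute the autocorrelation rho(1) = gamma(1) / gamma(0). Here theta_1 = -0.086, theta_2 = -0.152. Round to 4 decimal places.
\rho(1) = -0.0708

For an MA(q) process with theta_0 = 1, the autocovariance is
  gamma(k) = sigma^2 * sum_{i=0..q-k} theta_i * theta_{i+k},
and rho(k) = gamma(k) / gamma(0). Sigma^2 cancels.
  numerator   = (1)*(-0.086) + (-0.086)*(-0.152) = -0.072928.
  denominator = (1)^2 + (-0.086)^2 + (-0.152)^2 = 1.0305.
  rho(1) = -0.072928 / 1.0305 = -0.0708.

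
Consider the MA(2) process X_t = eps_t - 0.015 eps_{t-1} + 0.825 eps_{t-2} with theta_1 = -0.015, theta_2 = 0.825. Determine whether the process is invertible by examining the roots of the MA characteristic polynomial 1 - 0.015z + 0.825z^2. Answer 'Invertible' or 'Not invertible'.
\text{Invertible}

The MA(q) characteristic polynomial is P(z) = 1 - 0.015z + 0.825z^2.
Invertibility requires all roots to lie outside the unit circle, i.e. |z| > 1 for every root.
Set 1 + (-0.015) z + (0.825) z^2 = 0, i.e. a z^2 + b z + c = 0 with a = 0.825, b = -0.015, c = 1.
Discriminant D = b^2 - 4ac = (-0.015)^2 - 4*(0.825)*1 = 0.000225 - (3.3) = -3.299775.
D < 0, so the roots are the complex-conjugate pair z = (-b +/- i sqrt(-D)) / (2a) = 0.0091 +/- 1.1009i.
For a conjugate pair |z|^2 = z * conj(z) = (product of roots) = c/a = 1/(0.825) = 1.212121, so |z| = sqrt(1.212121) = 1.101 for both roots.
Moduli of all roots: 1.1010, 1.1010.
All moduli strictly greater than 1? Yes.
Verdict: Invertible.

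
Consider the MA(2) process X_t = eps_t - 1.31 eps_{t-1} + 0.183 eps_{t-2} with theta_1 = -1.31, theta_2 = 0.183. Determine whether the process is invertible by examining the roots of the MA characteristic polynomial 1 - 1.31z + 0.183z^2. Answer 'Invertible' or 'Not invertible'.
\text{Not invertible}

The MA(q) characteristic polynomial is P(z) = 1 - 1.31z + 0.183z^2.
Invertibility requires all roots to lie outside the unit circle, i.e. |z| > 1 for every root.
Set 1 + (-1.31) z + (0.183) z^2 = 0, i.e. a z^2 + b z + c = 0 with a = 0.183, b = -1.31, c = 1.
Discriminant D = b^2 - 4ac = (-1.31)^2 - 4*(0.183)*1 = 1.7161 - (0.732) = 0.9841.
D >= 0, so the roots are real: z = (-b +/- sqrt(D)) / (2a) = (1.31 +/- 0.992018) / (0.366).
  z_1 = (1.31 + 0.992018) / (0.366) = 6.2897,   |z_1| = 6.2897.
  z_2 = (1.31 - 0.992018) / (0.366) = 0.8688,   |z_2| = 0.8688.
Moduli of all roots: 6.2897, 0.8688.
All moduli strictly greater than 1? No.
Verdict: Not invertible.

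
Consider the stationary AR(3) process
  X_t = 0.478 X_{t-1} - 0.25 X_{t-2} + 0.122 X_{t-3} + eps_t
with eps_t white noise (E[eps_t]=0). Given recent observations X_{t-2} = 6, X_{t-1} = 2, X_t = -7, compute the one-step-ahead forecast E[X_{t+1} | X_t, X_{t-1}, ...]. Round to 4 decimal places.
E[X_{t+1} \mid \mathcal F_t] = -3.1140

For an AR(p) model X_t = c + sum_i phi_i X_{t-i} + eps_t, the
one-step-ahead conditional mean is
  E[X_{t+1} | X_t, ...] = c + sum_i phi_i X_{t+1-i}.
Substitute known values:
  E[X_{t+1} | ...] = (0.478) * (-7) + (-0.25) * (2) + (0.122) * (6)
                   = -3.1140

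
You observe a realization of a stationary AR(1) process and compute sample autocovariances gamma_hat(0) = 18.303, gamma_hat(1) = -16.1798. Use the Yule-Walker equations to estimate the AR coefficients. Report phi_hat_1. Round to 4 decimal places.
\hat\phi_{1} = -0.8840

The Yule-Walker equations for an AR(p) process read, in matrix form,
  Gamma_p phi = r_p,   with   (Gamma_p)_{ij} = gamma(|i - j|),
                       (r_p)_i = gamma(i),   i,j = 1..p.
Substitute the sample gammas (Toeplitz matrix and right-hand side of size 1):
  Gamma_p = [[18.303]]
  r_p     = [-16.1798]
With p = 1 this is the single equation gamma(0) phi_1 = gamma(1):
  phi_hat_1 = gamma(1) / gamma(0) = -16.1798 / 18.303 = -0.8840.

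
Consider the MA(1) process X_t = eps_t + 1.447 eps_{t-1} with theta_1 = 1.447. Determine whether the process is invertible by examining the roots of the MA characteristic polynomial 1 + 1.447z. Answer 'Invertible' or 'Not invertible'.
\text{Not invertible}

The MA(q) characteristic polynomial is P(z) = 1 + 1.447z.
Invertibility requires all roots to lie outside the unit circle, i.e. |z| > 1 for every root.
This is linear in z: 1 + (1.447) z = 0  =>  z = -1/(1.447) = -0.691085,  |z| = 0.691085.
Moduli of all roots: 0.6911.
All moduli strictly greater than 1? No.
Verdict: Not invertible.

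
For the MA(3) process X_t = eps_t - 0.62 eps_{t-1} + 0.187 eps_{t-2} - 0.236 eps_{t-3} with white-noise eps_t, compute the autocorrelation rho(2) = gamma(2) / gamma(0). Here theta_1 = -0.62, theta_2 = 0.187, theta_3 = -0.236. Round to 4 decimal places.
\rho(2) = 0.2260

For an MA(q) process with theta_0 = 1, the autocovariance is
  gamma(k) = sigma^2 * sum_{i=0..q-k} theta_i * theta_{i+k},
and rho(k) = gamma(k) / gamma(0). Sigma^2 cancels.
  numerator   = (1)*(0.187) + (-0.62)*(-0.236) = 0.33332.
  denominator = (1)^2 + (-0.62)^2 + (0.187)^2 + (-0.236)^2 = 1.475065.
  rho(2) = 0.33332 / 1.475065 = 0.2260.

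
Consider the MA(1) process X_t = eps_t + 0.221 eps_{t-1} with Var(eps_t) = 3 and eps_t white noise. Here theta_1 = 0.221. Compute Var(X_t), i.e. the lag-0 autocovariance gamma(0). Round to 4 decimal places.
\gamma(0) = 3.1465

For an MA(q) process X_t = eps_t + sum_i theta_i eps_{t-i} with
Var(eps_t) = sigma^2, the variance is
  gamma(0) = sigma^2 * (1 + sum_i theta_i^2).
  sum_i theta_i^2 = (0.221)^2 = 0.048841.
  gamma(0) = 3 * (1 + 0.048841) = 3 * 1.048841 = 3.146523, which rounds to 3.1465.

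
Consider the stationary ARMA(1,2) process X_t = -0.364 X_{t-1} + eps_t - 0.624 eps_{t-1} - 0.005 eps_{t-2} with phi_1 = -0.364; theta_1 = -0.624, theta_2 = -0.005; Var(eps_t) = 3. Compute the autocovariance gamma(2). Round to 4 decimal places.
\gamma(2) = 1.5041

Multiply the model equation by X_{t-k} and take expectations. With theta_0 = psi_0 = 1 and psi_j the MA(infinity) weights, this gives
  gamma(k) - sum_i phi_i gamma(k-i) = c_k,
  c_k = sigma^2 * sum_{j=k..q} theta_j psi_{j-k}   (c_k = 0 for k > q),
using gamma(-m) = gamma(m).
psi-weights needed (psi_j = theta_j + sum_i phi_i psi_{j-i}):
  psi_1 = theta_1 + phi_1 = -0.624 + (-0.364) = -0.988
  psi_2 = theta_2 + phi_1 psi_1 = -0.005 + (-0.364)(-0.988) = 0.354632
Right-hand sides:
  c_0 = sigma^2 (1 + theta_1 psi_1 + theta_2 psi_2) = 3 * (1 + (-0.624)(-0.988) + (-0.005)(0.354632)) = 3 * 1.614739 = 4.844217
  c_1 = sigma^2 (theta_1 + theta_2 psi_1) = 3 * (-0.624 + (-0.005)(-0.988)) = -1.85718
  c_2 = sigma^2 theta_2 = 3 * (-0.005) = -0.015
Equations for k = 0 and k = 1 (AR order 1):
  gamma(0) = phi_1 gamma(1) + c_0
  gamma(1) = phi_1 gamma(0) + c_1
Substituting the second into the first: gamma(0) (1 - phi_1^2) = c_0 + phi_1 c_1, so
  gamma(0) = (c_0 + phi_1 c_1) / (1 - phi_1^2) = (4.844217 + (-0.364)(-1.85718)) / (1 - (-0.364)^2) = 5.52023 / 0.867504 = 6.363348.
  gamma(1) = phi_1 gamma(0) + c_1 = (-0.364)(6.363348) + (-1.85718) = -4.173439.
For k = 2: gamma(2) = phi_1 gamma(1) + c_2
  = (-0.364)(-4.173439) + (-0.015) = 1.504132.
Therefore gamma(2) = 1.5041 (to 4 decimal places).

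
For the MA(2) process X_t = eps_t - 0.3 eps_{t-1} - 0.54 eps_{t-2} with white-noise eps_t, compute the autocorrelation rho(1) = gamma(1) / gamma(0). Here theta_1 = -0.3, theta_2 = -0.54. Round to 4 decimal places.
\rho(1) = -0.0999

For an MA(q) process with theta_0 = 1, the autocovariance is
  gamma(k) = sigma^2 * sum_{i=0..q-k} theta_i * theta_{i+k},
and rho(k) = gamma(k) / gamma(0). Sigma^2 cancels.
  numerator   = (1)*(-0.3) + (-0.3)*(-0.54) = -0.138.
  denominator = (1)^2 + (-0.3)^2 + (-0.54)^2 = 1.3816.
  rho(1) = -0.138 / 1.3816 = -0.0999.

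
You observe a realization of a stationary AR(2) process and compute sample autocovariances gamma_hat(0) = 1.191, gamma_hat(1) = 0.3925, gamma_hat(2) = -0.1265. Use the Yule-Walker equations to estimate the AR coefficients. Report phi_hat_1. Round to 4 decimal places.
\hat\phi_{1} = 0.4090

The Yule-Walker equations for an AR(p) process read, in matrix form,
  Gamma_p phi = r_p,   with   (Gamma_p)_{ij} = gamma(|i - j|),
                       (r_p)_i = gamma(i),   i,j = 1..p.
Substitute the sample gammas (Toeplitz matrix and right-hand side of size 2):
  Gamma_p = [[1.191, 0.3925], [0.3925, 1.191]]
  r_p     = [0.3925, -0.1265]
Written out:
  1.191 phi_1 + 0.3925 phi_2 = 0.3925
  0.3925 phi_1 + 1.191 phi_2 = -0.1265
Solve by Cramer's rule:
  det = gamma(0)^2 - gamma(1)^2 = (1.191)^2 - (0.3925)^2 = 1.418481 - 0.15405625 = 1.26442475
  phi_hat_1 = [gamma(1) gamma(0) - gamma(1) gamma(2)] / det = [(0.3925)(1.191) - (0.3925)(-0.1265)] / 1.26442475 = 0.51711875 / 1.26442475 = 0.409
  phi_hat_2 = [gamma(0) gamma(2) - gamma(1)^2] / det = [(1.191)(-0.1265) - (0.3925)^2] / 1.26442475 = -0.30471775 / 1.26442475 = -0.241
So phi_hat = [0.4090, -0.2410].
Therefore phi_hat_1 = 0.4090.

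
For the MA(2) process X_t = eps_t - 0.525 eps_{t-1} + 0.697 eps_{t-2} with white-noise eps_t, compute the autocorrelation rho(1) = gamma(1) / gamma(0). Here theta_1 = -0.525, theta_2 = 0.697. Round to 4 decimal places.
\rho(1) = -0.5058

For an MA(q) process with theta_0 = 1, the autocovariance is
  gamma(k) = sigma^2 * sum_{i=0..q-k} theta_i * theta_{i+k},
and rho(k) = gamma(k) / gamma(0). Sigma^2 cancels.
  numerator   = (1)*(-0.525) + (-0.525)*(0.697) = -0.890925.
  denominator = (1)^2 + (-0.525)^2 + (0.697)^2 = 1.761434.
  rho(1) = -0.890925 / 1.761434 = -0.5058.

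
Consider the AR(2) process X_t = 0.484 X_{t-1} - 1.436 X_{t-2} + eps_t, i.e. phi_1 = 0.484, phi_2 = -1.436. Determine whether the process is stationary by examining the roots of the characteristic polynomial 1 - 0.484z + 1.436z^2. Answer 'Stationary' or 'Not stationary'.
\text{Not stationary}

The AR(p) characteristic polynomial is P(z) = 1 - 0.484z + 1.436z^2.
Stationarity requires all roots to lie outside the unit circle, i.e. |z| > 1 for every root.
Set 1 + (-0.484) z + (1.436) z^2 = 0, i.e. a z^2 + b z + c = 0 with a = 1.436, b = -0.484, c = 1.
Discriminant D = b^2 - 4ac = (-0.484)^2 - 4*(1.436)*1 = 0.234256 - (5.744) = -5.509744.
D < 0, so the roots are the complex-conjugate pair z = (-b +/- i sqrt(-D)) / (2a) = 0.1685 +/- 0.8173i.
For a conjugate pair |z|^2 = z * conj(z) = (product of roots) = c/a = 1/(1.436) = 0.696379, so |z| = sqrt(0.696379) = 0.8345 for both roots.
Moduli of all roots: 0.8345, 0.8345.
All moduli strictly greater than 1? No.
Verdict: Not stationary.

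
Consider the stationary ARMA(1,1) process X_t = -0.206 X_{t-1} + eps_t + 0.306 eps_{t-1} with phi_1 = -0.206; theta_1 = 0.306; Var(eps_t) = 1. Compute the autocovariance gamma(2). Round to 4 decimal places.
\gamma(2) = -0.0202

Multiply the model equation by X_{t-k} and take expectations. With theta_0 = psi_0 = 1 and psi_j the MA(infinity) weights, this gives
  gamma(k) - sum_i phi_i gamma(k-i) = c_k,
  c_k = sigma^2 * sum_{j=k..q} theta_j psi_{j-k}   (c_k = 0 for k > q),
using gamma(-m) = gamma(m).
psi-weights needed (psi_j = theta_j + sum_i phi_i psi_{j-i}):
  psi_1 = theta_1 + phi_1 = 0.306 + (-0.206) = 0.1
Right-hand sides:
  c_0 = sigma^2 (1 + theta_1 psi_1) = 1 * (1 + (0.306)(0.1)) = 1 * 1.0306 = 1.0306
  c_1 = sigma^2 theta_1 = 1 * (0.306) = 0.306
  c_2 = 0
Equations for k = 0 and k = 1 (AR order 1):
  gamma(0) = phi_1 gamma(1) + c_0
  gamma(1) = phi_1 gamma(0) + c_1
Substituting the second into the first: gamma(0) (1 - phi_1^2) = c_0 + phi_1 c_1, so
  gamma(0) = (c_0 + phi_1 c_1) / (1 - phi_1^2) = (1.0306 + (-0.206)(0.306)) / (1 - (-0.206)^2) = 0.967564 / 0.957564 = 1.010443.
  gamma(1) = phi_1 gamma(0) + c_1 = (-0.206)(1.010443) + (0.306) = 0.097849.
For k = 2 (> q): gamma(2) = phi_1 gamma(1) = (-0.206)(0.097849) = -0.020157.
Therefore gamma(2) = -0.0202 (to 4 decimal places).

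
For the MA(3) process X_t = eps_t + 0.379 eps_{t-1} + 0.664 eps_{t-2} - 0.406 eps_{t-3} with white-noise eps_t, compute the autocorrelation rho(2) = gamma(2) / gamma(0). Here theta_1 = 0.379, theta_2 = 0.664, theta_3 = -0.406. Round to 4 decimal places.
\rho(2) = 0.2916

For an MA(q) process with theta_0 = 1, the autocovariance is
  gamma(k) = sigma^2 * sum_{i=0..q-k} theta_i * theta_{i+k},
and rho(k) = gamma(k) / gamma(0). Sigma^2 cancels.
  numerator   = (1)*(0.664) + (0.379)*(-0.406) = 0.510126.
  denominator = (1)^2 + (0.379)^2 + (0.664)^2 + (-0.406)^2 = 1.749373.
  rho(2) = 0.510126 / 1.749373 = 0.2916.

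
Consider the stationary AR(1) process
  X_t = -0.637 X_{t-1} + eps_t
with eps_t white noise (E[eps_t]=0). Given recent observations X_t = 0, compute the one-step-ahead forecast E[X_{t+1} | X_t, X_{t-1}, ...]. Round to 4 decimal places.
E[X_{t+1} \mid \mathcal F_t] = 0.0000

For an AR(p) model X_t = c + sum_i phi_i X_{t-i} + eps_t, the
one-step-ahead conditional mean is
  E[X_{t+1} | X_t, ...] = c + sum_i phi_i X_{t+1-i}.
Substitute known values:
  E[X_{t+1} | ...] = (-0.637) * (0)
                   = 0.0000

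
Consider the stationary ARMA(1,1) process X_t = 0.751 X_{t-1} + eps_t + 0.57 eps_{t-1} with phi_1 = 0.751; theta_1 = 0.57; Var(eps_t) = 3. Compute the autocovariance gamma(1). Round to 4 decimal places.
\gamma(1) = 12.9804

Multiply the model equation by X_{t-k} and take expectations. With theta_0 = psi_0 = 1 and psi_j the MA(infinity) weights, this gives
  gamma(k) - sum_i phi_i gamma(k-i) = c_k,
  c_k = sigma^2 * sum_{j=k..q} theta_j psi_{j-k}   (c_k = 0 for k > q),
using gamma(-m) = gamma(m).
psi-weights needed (psi_j = theta_j + sum_i phi_i psi_{j-i}):
  psi_1 = theta_1 + phi_1 = 0.57 + (0.751) = 1.321
Right-hand sides:
  c_0 = sigma^2 (1 + theta_1 psi_1) = 3 * (1 + (0.57)(1.321)) = 3 * 1.75297 = 5.25891
  c_1 = sigma^2 theta_1 = 3 * (0.57) = 1.71
  c_2 = 0
Equations for k = 0 and k = 1 (AR order 1):
  gamma(0) = phi_1 gamma(1) + c_0
  gamma(1) = phi_1 gamma(0) + c_1
Substituting the second into the first: gamma(0) (1 - phi_1^2) = c_0 + phi_1 c_1, so
  gamma(0) = (c_0 + phi_1 c_1) / (1 - phi_1^2) = (5.25891 + (0.751)(1.71)) / (1 - (0.751)^2) = 6.54312 / 0.435999 = 15.00719.
  gamma(1) = phi_1 gamma(0) + c_1 = (0.751)(15.00719) + (1.71) = 12.9804.
Therefore gamma(1) = 12.9804 (to 4 decimal places).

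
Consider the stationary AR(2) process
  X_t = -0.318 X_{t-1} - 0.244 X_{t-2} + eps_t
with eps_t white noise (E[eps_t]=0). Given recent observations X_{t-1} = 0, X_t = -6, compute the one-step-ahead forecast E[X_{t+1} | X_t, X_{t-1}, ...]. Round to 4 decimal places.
E[X_{t+1} \mid \mathcal F_t] = 1.9080

For an AR(p) model X_t = c + sum_i phi_i X_{t-i} + eps_t, the
one-step-ahead conditional mean is
  E[X_{t+1} | X_t, ...] = c + sum_i phi_i X_{t+1-i}.
Substitute known values:
  E[X_{t+1} | ...] = (-0.318) * (-6) + (-0.244) * (0)
                   = 1.9080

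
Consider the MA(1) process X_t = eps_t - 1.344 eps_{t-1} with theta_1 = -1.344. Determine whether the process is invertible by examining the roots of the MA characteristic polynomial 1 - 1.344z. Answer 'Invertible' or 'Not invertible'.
\text{Not invertible}

The MA(q) characteristic polynomial is P(z) = 1 - 1.344z.
Invertibility requires all roots to lie outside the unit circle, i.e. |z| > 1 for every root.
This is linear in z: 1 + (-1.344) z = 0  =>  z = -1/(-1.344) = 0.744048,  |z| = 0.744048.
Moduli of all roots: 0.7440.
All moduli strictly greater than 1? No.
Verdict: Not invertible.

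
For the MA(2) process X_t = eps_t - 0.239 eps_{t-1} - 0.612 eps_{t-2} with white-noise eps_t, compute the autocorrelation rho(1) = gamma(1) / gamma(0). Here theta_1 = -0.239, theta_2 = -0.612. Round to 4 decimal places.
\rho(1) = -0.0648

For an MA(q) process with theta_0 = 1, the autocovariance is
  gamma(k) = sigma^2 * sum_{i=0..q-k} theta_i * theta_{i+k},
and rho(k) = gamma(k) / gamma(0). Sigma^2 cancels.
  numerator   = (1)*(-0.239) + (-0.239)*(-0.612) = -0.092732.
  denominator = (1)^2 + (-0.239)^2 + (-0.612)^2 = 1.431665.
  rho(1) = -0.092732 / 1.431665 = -0.0648.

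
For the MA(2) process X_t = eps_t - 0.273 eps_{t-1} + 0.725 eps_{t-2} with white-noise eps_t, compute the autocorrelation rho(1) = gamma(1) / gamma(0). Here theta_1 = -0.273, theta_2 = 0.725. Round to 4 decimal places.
\rho(1) = -0.2943

For an MA(q) process with theta_0 = 1, the autocovariance is
  gamma(k) = sigma^2 * sum_{i=0..q-k} theta_i * theta_{i+k},
and rho(k) = gamma(k) / gamma(0). Sigma^2 cancels.
  numerator   = (1)*(-0.273) + (-0.273)*(0.725) = -0.470925.
  denominator = (1)^2 + (-0.273)^2 + (0.725)^2 = 1.600154.
  rho(1) = -0.470925 / 1.600154 = -0.2943.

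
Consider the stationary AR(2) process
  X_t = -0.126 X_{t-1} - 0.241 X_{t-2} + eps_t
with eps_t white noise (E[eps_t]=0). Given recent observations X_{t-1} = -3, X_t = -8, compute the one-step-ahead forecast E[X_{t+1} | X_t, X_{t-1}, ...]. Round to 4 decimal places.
E[X_{t+1} \mid \mathcal F_t] = 1.7310

For an AR(p) model X_t = c + sum_i phi_i X_{t-i} + eps_t, the
one-step-ahead conditional mean is
  E[X_{t+1} | X_t, ...] = c + sum_i phi_i X_{t+1-i}.
Substitute known values:
  E[X_{t+1} | ...] = (-0.126) * (-8) + (-0.241) * (-3)
                   = 1.7310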